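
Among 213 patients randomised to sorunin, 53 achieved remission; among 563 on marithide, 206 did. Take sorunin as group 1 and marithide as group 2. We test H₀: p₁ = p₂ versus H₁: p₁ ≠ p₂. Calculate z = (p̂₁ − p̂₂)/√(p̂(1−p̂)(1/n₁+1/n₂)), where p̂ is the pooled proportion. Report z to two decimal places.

p̂₁ = 53/213 = 0.2488, p̂₂ = 206/563 = 0.3659.
Pooled p̂ = (53+206)/(213+563) = 259/776 = 0.3338.
SE = √(0.222365 × 0.00647103) = 0.0379.
z = (0.2488 − 0.3659)/0.0379 = -0.1171/0.0379 = -3.09.

z = -3.09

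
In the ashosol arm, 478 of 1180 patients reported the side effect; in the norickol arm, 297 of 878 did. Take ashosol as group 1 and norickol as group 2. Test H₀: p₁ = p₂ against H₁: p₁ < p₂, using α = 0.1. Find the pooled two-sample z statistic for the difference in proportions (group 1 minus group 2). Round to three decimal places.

p̂₁ = 478/1180 ≈ 0.405085, p̂₂ = 297/878 ≈ 0.338269.
Pooled p̂ = (478+297)/(1180+878) = 775/2058 = 0.376579.
SE = √(p̂(1−p̂)(1/n₁+1/n₂)) = √(0.376579·0.623421·0.00198641) = √(0.000466344) = 0.021595.
z = (0.405085 − 0.338269)/0.021595 = 0.066816/0.021595 = 3.094.
p-value = P(Z < 3.094) ≈ 0.9990. With α = 0.1, fail to reject H₀.

z = 3.094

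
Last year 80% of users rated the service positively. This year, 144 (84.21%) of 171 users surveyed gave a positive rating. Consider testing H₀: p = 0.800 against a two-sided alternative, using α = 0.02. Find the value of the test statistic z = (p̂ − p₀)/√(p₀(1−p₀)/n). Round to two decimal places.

z = 1.38

p̂ = 144/171 = 0.8421.
Standard error under H₀: √(0.8×0.2/171) = 0.0306.
z = (0.8421 − 0.8)/0.0306 = 0.0421/0.0306 = 1.38.
Two-sided p-value ≈ 2·Φ(−1.376) = 0.1687. With α = 0.02, fail to reject H₀.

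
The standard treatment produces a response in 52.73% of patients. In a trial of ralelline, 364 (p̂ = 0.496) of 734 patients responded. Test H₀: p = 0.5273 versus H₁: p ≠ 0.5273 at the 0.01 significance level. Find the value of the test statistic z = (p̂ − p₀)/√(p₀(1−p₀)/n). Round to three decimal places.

z = -1.703

p̂ = 364/734 = 0.49591.
SE = √(p₀(1−p₀)/n) = √(0.24925/734) = 0.01843.
z = (0.49591 − 0.5273)/0.01843 = -0.03139/0.01843 = -1.703.
p-value = 2·P(Z > 1.703) ≈ 0.0885; since p > α = 0.01, fail to reject H₀.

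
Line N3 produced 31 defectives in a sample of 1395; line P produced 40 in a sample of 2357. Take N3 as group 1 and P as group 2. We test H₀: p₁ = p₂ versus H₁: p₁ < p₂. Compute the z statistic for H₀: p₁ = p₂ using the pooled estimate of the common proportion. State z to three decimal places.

z = 1.141

p̂₁ = 31/1395 = 0.02222, p̂₂ = 40/2357 = 0.01697.
Pooled p̂ = (31+40)/(1395+2357) = 71/3752 = 0.01892.
SE = √(0.0185652 × 0.00114111) = 0.00460.
z = (0.02222 − 0.01697)/0.00460 = 0.00525/0.00460 = 1.141.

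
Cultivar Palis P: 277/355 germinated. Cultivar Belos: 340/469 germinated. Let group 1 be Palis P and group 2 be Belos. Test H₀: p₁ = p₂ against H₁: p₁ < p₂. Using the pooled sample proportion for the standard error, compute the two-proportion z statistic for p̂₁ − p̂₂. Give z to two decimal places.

p̂₁ = 277/355 = 0.78028, p̂₂ = 340/469 = 0.72495.
Pooled p̂ = (277+340)/(355+469) = 617/824 = 0.74879.
SE = √(0.188105 × 0.0049491) = 0.03051.
z = (0.78028 − 0.72495)/0.03051 = 0.05533/0.03051 = 1.81.
p-value = P(Z < 1.814) ≈ 0.9651.

z = 1.81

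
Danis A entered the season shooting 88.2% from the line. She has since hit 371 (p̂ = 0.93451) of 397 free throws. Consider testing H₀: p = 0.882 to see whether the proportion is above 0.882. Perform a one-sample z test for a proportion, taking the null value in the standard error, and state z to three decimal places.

z = 3.243

p̂ = 371/397 = 0.93451.
Under H₀, SE = √(0.882·0.118/397) = √(0.000262156) = 0.01619.
z = (0.93451 − 0.882)/0.01619 = 0.05251/0.01619 = 3.243.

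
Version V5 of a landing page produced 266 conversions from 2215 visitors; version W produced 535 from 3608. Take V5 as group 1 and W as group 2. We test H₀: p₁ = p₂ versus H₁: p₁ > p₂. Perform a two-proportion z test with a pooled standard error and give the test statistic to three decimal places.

p̂₁ = 266/2215 ≈ 0.120090, p̂₂ = 535/3608 ≈ 0.148282.
Pooled p̂ = (266+535)/(2215+3608) = 801/5823 = 0.137558.
SE = √(0.118636 × 0.000728629) = 0.009297.
z = (0.120090 − 0.148282)/0.009297 = -0.028192/0.009297 = -3.032.

z = -3.032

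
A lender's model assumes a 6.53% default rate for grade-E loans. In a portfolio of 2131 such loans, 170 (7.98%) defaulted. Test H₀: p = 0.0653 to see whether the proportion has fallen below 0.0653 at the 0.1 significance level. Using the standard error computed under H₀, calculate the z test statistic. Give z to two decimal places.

z = 2.70

p̂ = 170/2131 = 0.07977.
Standard error under H₀: √(0.0653×0.9347/2131) = 0.00535.
z = (0.07977 − 0.0653)/0.00535 = 0.01447/0.00535 = 2.70.
p-value = P(Z < 2.705) ≈ 0.9966. With α = 0.1, fail to reject H₀.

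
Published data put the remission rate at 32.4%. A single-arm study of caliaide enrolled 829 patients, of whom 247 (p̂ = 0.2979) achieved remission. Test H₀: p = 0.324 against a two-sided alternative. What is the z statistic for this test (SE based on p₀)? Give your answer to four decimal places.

z = -1.6027

p̂ = 247/829 ≈ 0.297949.
Standard error under H₀: √(0.324×0.676/829) = 0.016254.
z = (0.297949 − 0.324)/0.016254 = -0.026051/0.016254 = -1.6027.
Two-sided p-value ≈ 2·Φ(−1.603) = 0.1090.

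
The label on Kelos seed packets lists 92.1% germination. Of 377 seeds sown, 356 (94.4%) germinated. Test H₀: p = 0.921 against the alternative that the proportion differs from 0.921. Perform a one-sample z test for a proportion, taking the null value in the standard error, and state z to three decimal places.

z = 1.677

p̂ = 356/377 ≈ 0.94430.
Under H₀, SE = √(0.921·0.079/377) = √(0.000192995) = 0.01389.
z = (0.94430 − 0.921)/0.01389 = 0.02330/0.01389 = 1.677.
p-value = 2·P(Z > 1.677) ≈ 0.0935.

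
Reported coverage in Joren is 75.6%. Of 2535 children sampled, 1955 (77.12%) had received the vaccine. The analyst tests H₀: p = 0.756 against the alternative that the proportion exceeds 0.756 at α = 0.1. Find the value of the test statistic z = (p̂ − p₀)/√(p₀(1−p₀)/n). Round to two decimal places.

p̂ = 1955/2535 = 0.77120.
SE = √(p₀(1−p₀)/n) = √(0.18446/2535) = 0.00853.
z = (0.77120 − 0.756)/0.00853 = 0.01520/0.00853 = 1.78.
p-value = P(Z > 1.782) ≈ 0.0374, so at α = 0.1 we reject H₀.

z = 1.78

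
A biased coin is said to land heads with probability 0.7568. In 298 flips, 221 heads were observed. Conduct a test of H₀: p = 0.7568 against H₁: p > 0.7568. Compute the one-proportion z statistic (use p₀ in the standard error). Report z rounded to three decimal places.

z = -0.611

p̂ = 221/298 ≈ 0.74161.
SE = √(p₀(1−p₀)/n) = √(0.18405/298) = 0.02485.
z = (0.74161 − 0.7568)/0.02485 = -0.01519/0.02485 = -0.611.
p-value = P(Z > -0.611) ≈ 0.7295.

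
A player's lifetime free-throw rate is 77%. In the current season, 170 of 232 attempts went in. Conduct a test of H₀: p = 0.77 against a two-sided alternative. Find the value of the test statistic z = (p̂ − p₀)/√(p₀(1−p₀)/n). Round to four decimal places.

z = -1.3479

p̂ = 170/232 = 0.732759.
Standard error under H₀: √(0.77×0.23/232) = 0.027629.
z = (0.732759 − 0.77)/0.027629 = -0.037241/0.027629 = -1.3479.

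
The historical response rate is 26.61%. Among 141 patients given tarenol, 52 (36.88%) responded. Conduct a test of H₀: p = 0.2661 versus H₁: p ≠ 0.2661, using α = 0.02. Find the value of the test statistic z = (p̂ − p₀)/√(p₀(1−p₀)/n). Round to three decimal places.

z = 2.759

p̂ = 52/141 ≈ 0.36879.
SE = √(p₀(1−p₀)/n) = √(0.19529/141) = 0.03722.
z = (0.36879 − 0.2661)/0.03722 = 0.10269/0.03722 = 2.759.
p-value = 2·P(Z > 2.759) ≈ 0.0058; since p < α = 0.02, reject H₀.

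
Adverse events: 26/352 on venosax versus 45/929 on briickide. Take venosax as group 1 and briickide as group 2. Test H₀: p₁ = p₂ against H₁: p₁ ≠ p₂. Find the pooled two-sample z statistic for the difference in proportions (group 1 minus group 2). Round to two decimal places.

z = 1.78

p̂₁ = 26/352 = 0.0739, p̂₂ = 45/929 = 0.0484.
Pooled p̂ = (26+45)/(352+929) = 71/1281 = 0.0554.
SE = √(0.0523535 × 0.00391734) = 0.0143.
z = (0.0739 − 0.0484)/0.0143 = 0.0255/0.0143 = 1.78.
Two-sided p-value ≈ 2·Φ(−1.775) = 0.0758.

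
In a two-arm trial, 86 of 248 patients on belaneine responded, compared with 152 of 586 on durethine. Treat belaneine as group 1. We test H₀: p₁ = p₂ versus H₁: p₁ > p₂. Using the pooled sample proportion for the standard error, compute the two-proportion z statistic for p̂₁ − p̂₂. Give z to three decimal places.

z = 2.554

p̂₁ = 86/248 = 0.34677, p̂₂ = 152/586 = 0.25939.
Pooled p̂ = (86+152)/(248+586) = 238/834 = 0.28537.
SE = √(0.203935 × 0.00573874) = 0.03421.
z = (0.34677 − 0.25939)/0.03421 = 0.08738/0.03421 = 2.554.
p-value = P(Z > 2.554) ≈ 0.0053.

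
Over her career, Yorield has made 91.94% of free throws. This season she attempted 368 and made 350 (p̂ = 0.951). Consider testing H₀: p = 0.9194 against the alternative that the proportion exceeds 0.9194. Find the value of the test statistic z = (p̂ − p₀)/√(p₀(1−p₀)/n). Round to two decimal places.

z = 2.23

p̂ = 350/368 = 0.9511.
SE = √(p₀(1−p₀)/n) = √(0.074104/368) = 0.0142.
z = (0.9511 − 0.9194)/0.0142 = 0.0317/0.0142 = 2.23.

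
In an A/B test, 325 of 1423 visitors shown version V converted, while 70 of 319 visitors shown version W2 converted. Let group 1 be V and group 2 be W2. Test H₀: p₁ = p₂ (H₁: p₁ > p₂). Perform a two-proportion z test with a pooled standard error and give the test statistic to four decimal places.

z = 0.3452

p̂₁ = 325/1423 = 0.228391, p̂₂ = 70/319 = 0.219436.
Pooled p̂ = (325+70)/(1423+319) = 395/1742 = 0.226751.
SE = √(p̂(1−p̂)(1/n₁+1/n₂)) = √(0.226751·0.773249·0.00383754) = √(0.000672854) = 0.025939.
z = (0.228391 − 0.219436)/0.025939 = 0.008955/0.025939 = 0.3452.
p-value = P(Z > 0.345) ≈ 0.3650.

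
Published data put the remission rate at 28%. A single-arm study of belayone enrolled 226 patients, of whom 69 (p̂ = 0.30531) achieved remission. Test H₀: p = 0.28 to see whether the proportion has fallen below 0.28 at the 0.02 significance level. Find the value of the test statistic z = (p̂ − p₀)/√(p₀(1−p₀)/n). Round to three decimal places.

z = 0.847

p̂ = 69/226 ≈ 0.30531.
Standard error under H₀: √(0.28×0.72/226) = 0.02987.
z = (0.30531 − 0.28)/0.02987 = 0.02531/0.02987 = 0.847.
p-value = P(Z < 0.847) ≈ 0.8016; since p > α = 0.02, fail to reject H₀.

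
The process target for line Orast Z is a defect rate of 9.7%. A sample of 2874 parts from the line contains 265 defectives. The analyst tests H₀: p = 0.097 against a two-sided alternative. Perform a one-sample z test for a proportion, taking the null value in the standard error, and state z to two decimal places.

z = -0.87

p̂ = 265/2874 ≈ 0.0922.
Under H₀, SE = √(0.097·0.903/2874) = √(3.0477e-05) = 0.0055.
z = (0.0922 − 0.097)/0.0055 = -0.0048/0.0055 = -0.87.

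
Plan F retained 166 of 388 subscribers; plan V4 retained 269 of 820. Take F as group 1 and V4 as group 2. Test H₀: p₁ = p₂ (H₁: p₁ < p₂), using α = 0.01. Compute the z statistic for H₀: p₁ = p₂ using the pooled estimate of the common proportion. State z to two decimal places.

p̂₁ = 166/388 = 0.4278, p̂₂ = 269/820 = 0.3280.
Pooled p̂ = (166+269)/(388+820) = 435/1208 = 0.3601.
SE = √(p̂(1−p̂)(1/n₁+1/n₂)) = √(0.3601·0.6399·0.00379683) = √(0.000874896) = 0.0296.
z = (0.4278 − 0.3280)/0.0296 = 0.0998/0.0296 = 3.37.
p-value = P(Z < 3.374) ≈ 0.9996, so at α = 0.01 we fail to reject H₀.

z = 3.37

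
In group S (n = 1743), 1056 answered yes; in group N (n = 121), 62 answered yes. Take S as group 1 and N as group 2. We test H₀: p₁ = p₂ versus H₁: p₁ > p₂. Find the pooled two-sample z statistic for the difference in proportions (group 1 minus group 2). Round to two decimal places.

p̂₁ = 1056/1743 = 0.6059, p̂₂ = 62/121 = 0.5124.
Pooled p̂ = (1056+62)/(1743+121) = 1118/1864 = 0.5998.
SE = √(0.240043 × 0.00883819) = 0.0461.
z = (0.6059 − 0.5124)/0.0461 = 0.0935/0.0461 = 2.03.
p-value = P(Z > 2.029) ≈ 0.0212.

z = 2.03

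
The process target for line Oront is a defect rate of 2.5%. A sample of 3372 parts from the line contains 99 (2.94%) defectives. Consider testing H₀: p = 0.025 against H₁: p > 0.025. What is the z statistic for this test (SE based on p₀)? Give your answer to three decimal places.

z = 1.621

p̂ = 99/3372 ≈ 0.02936.
Standard error under H₀: √(0.025×0.975/3372) = 0.00269.
z = (0.02936 − 0.025)/0.00269 = 0.00436/0.00269 = 1.621.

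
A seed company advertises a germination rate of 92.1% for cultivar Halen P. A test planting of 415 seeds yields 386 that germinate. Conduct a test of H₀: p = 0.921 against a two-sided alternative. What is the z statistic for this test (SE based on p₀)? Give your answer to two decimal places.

p̂ = 386/415 ≈ 0.9301.
Standard error under H₀: √(0.921×0.079/415) = 0.0132.
z = (0.9301 − 0.921)/0.0132 = 0.0091/0.0132 = 0.69.

z = 0.69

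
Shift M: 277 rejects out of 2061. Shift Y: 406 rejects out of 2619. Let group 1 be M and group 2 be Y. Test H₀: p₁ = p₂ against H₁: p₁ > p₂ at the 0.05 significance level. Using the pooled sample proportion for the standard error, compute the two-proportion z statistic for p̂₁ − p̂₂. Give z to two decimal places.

p̂₁ = 277/2061 = 0.1344, p̂₂ = 406/2619 = 0.1550.
Pooled p̂ = (277+406)/(2061+2619) = 683/4680 = 0.1459.
SE = √(p̂(1−p̂)(1/n₁+1/n₂)) = √(0.1459·0.8541·0.000867026) = √(0.000108068) = 0.0104.
z = (0.1344 − 0.1550)/0.0104 = -0.0206/0.0104 = -1.98.
p-value = P(Z > -1.984) ≈ 0.9763. With α = 0.05, fail to reject H₀.

z = -1.98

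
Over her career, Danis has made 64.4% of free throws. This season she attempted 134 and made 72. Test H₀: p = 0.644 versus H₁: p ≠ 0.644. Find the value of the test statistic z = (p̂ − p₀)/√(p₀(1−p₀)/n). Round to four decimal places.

z = -2.5793

p̂ = 72/134 = 0.537313.
Under H₀, SE = √(0.644·0.356/134) = √(0.00171093) = 0.041363.
z = (0.537313 − 0.644)/0.041363 = -0.106687/0.041363 = -2.5793.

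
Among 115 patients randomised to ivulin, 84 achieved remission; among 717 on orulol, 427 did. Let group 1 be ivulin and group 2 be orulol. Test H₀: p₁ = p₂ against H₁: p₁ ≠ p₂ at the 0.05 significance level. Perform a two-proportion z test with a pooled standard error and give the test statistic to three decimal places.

z = 2.759

p̂₁ = 84/115 ≈ 0.730435, p̂₂ = 427/717 ≈ 0.595537.
Pooled p̂ = (84+427)/(115+717) = 511/832 = 0.614183.
SE = √(0.236962 × 0.0100904) = 0.048898.
z = (0.730435 − 0.595537)/0.048898 = 0.134898/0.048898 = 2.759.
Two-sided p-value ≈ 2·Φ(−2.759) = 0.0058; since p < α = 0.05, reject H₀.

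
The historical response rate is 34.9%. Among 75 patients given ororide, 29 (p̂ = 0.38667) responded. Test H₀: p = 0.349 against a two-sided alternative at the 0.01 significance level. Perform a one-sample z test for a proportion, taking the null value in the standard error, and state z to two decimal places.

p̂ = 29/75 ≈ 0.38667.
Under H₀, SE = √(0.349·0.651/75) = √(0.00302932) = 0.05504.
z = (0.38667 − 0.349)/0.05504 = 0.03767/0.05504 = 0.68.
p-value = 2·P(Z > 0.684) ≈ 0.4937, so at α = 0.01 we fail to reject H₀.

z = 0.68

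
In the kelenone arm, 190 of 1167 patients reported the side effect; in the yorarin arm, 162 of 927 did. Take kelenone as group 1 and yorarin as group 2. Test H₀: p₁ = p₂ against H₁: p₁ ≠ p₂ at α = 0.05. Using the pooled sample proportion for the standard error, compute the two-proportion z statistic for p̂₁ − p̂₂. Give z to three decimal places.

z = -0.726

p̂₁ = 190/1167 = 0.16281, p̂₂ = 162/927 = 0.17476.
Pooled p̂ = (190+162)/(1167+927) = 352/2094 = 0.16810.
SE = √(p̂(1−p̂)(1/n₁+1/n₂)) = √(0.16810·0.83190·0.00193565) = √(0.000270685) = 0.01645.
z = (0.16281 − 0.17476)/0.01645 = -0.01195/0.01645 = -0.726.
p-value = 2·P(Z > 0.726) ≈ 0.4678; since p > α = 0.05, fail to reject H₀.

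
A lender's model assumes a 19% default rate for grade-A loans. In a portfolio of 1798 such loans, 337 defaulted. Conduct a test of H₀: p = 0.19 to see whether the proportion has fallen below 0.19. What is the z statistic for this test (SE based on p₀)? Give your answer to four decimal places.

z = -0.2777

p̂ = 337/1798 ≈ 0.1874305.
SE = √(p₀(1−p₀)/n) = √(0.1539/1798) = 0.0092518.
z = (0.1874305 − 0.19)/0.0092518 = -0.0025695/0.0092518 = -0.2777.
p-value = P(Z < -0.278) ≈ 0.3906.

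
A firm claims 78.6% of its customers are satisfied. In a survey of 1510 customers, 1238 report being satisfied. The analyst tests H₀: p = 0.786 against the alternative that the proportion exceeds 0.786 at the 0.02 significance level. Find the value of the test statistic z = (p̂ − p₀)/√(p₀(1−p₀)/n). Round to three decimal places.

p̂ = 1238/1510 ≈ 0.819868.
Standard error under H₀: √(0.786×0.214/1510) = 0.010554.
z = (0.819868 − 0.786)/0.010554 = 0.033868/0.010554 = 3.209.
p-value = P(Z > 3.209) ≈ 0.0007; since p < α = 0.02, reject H₀.

z = 3.209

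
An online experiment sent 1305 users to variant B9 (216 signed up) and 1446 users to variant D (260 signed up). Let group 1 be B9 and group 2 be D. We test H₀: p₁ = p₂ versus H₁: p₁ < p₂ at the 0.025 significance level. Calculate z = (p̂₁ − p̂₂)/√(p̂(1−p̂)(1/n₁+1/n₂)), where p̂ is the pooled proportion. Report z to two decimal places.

z = -0.99

p̂₁ = 216/1305 = 0.1655, p̂₂ = 260/1446 = 0.1798.
Pooled p̂ = (216+260)/(1305+1446) = 476/2751 = 0.1730.
SE = √(p̂(1−p̂)(1/n₁+1/n₂)) = √(0.1730·0.8270·0.00145785) = √(0.000208602) = 0.0144.
z = (0.1655 − 0.1798)/0.0144 = -0.0143/0.0144 = -0.99.
p-value = P(Z < -0.989) ≈ 0.1612. With α = 0.025, fail to reject H₀.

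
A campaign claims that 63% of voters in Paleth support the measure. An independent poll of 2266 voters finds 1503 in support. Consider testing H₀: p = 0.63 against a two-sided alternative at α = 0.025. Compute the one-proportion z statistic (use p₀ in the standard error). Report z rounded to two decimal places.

z = 3.28

p̂ = 1503/2266 = 0.66328.
Standard error under H₀: √(0.63×0.37/2266) = 0.01014.
z = (0.66328 − 0.63)/0.01014 = 0.03328/0.01014 = 3.28.
Two-sided p-value ≈ 2·Φ(−3.282) = 0.0010. With α = 0.025, reject H₀.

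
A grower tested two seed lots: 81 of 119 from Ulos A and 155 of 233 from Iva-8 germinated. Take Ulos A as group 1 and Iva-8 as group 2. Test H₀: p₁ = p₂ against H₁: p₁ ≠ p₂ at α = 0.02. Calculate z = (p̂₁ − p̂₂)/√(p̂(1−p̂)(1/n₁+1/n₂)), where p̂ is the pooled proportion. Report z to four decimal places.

p̂₁ = 81/119 ≈ 0.680672, p̂₂ = 155/233 ≈ 0.665236.
Pooled p̂ = (81+155)/(119+233) = 236/352 = 0.670455.
SE = √(0.220945 × 0.0126952) = 0.052962.
z = (0.680672 − 0.665236)/0.052962 = 0.015436/0.052962 = 0.2915.
p-value = 2·P(Z > 0.291) ≈ 0.7707; since p > α = 0.02, fail to reject H₀.

z = 0.2915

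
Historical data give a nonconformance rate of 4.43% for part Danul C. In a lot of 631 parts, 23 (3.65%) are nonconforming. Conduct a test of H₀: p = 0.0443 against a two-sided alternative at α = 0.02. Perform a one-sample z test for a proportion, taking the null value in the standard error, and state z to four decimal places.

p̂ = 23/631 ≈ 0.0364501.
Standard error under H₀: √(0.0443×0.9557/631) = 0.0081912.
z = (0.0364501 − 0.0443)/0.0081912 = -0.0078499/0.0081912 = -0.9583.
Two-sided p-value ≈ 2·Φ(−0.958) = 0.3379, so at α = 0.02 we fail to reject H₀.

z = -0.9583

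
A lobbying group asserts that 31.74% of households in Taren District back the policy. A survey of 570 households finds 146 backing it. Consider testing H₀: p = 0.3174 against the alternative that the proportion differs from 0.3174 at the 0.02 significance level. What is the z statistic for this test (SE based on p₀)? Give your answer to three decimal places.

z = -3.142

p̂ = 146/570 = 0.25614.
SE = √(p₀(1−p₀)/n) = √(0.21666/570) = 0.01950.
z = (0.25614 − 0.3174)/0.01950 = -0.06126/0.01950 = -3.142.
Two-sided p-value ≈ 2·Φ(−3.142) = 0.0017, so at α = 0.02 we reject H₀.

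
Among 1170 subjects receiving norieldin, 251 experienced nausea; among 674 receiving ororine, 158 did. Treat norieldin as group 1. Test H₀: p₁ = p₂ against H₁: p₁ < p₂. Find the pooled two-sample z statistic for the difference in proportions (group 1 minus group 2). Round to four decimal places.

p̂₁ = 251/1170 ≈ 0.214530, p̂₂ = 158/674 ≈ 0.234421.
Pooled p̂ = (251+158)/(1170+674) = 409/1844 = 0.221800.
SE = √(0.172605 × 0.00233838) = 0.020090.
z = (0.214530 − 0.234421)/0.020090 = -0.019891/0.020090 = -0.9901.
p-value = P(Z < -0.990) ≈ 0.1611.

z = -0.9901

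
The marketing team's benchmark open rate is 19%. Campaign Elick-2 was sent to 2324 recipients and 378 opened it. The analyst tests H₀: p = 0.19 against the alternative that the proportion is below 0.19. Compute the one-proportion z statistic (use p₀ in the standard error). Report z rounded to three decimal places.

z = -3.361

p̂ = 378/2324 ≈ 0.162651.
Under H₀, SE = √(0.19·0.81/2324) = √(6.6222e-05) = 0.008138.
z = (0.162651 − 0.19)/0.008138 = -0.027349/0.008138 = -3.361.
p-value = P(Z < -3.361) ≈ 0.0004.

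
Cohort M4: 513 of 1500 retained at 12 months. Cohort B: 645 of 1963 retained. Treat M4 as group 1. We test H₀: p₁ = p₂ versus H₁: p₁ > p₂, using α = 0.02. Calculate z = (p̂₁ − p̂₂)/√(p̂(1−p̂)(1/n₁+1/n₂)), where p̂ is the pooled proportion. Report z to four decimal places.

p̂₁ = 513/1500 = 0.342000, p̂₂ = 645/1963 = 0.328579.
Pooled p̂ = (513+645)/(1500+1963) = 1158/3463 = 0.334392.
SE = √(p̂(1−p̂)(1/n₁+1/n₂)) = √(0.334392·0.665608·0.00117609) = √(0.000261767) = 0.016179.
z = (0.342000 − 0.328579)/0.016179 = 0.013421/0.016179 = 0.8295.
p-value = P(Z > 0.830) ≈ 0.2034. With α = 0.02, fail to reject H₀.

z = 0.8295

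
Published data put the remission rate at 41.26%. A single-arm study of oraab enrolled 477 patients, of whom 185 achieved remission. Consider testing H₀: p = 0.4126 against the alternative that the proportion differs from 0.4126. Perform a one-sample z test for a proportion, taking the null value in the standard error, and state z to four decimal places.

p̂ = 185/477 = 0.387841.
Standard error under H₀: √(0.4126×0.5874/477) = 0.022541.
z = (0.387841 − 0.4126)/0.022541 = -0.024759/0.022541 = -1.0984.
Two-sided p-value ≈ 2·Φ(−1.098) = 0.2720.

z = -1.0984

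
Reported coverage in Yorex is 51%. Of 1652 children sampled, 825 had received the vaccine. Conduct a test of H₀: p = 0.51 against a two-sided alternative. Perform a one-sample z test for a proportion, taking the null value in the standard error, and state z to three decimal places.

z = -0.862

p̂ = 825/1652 ≈ 0.499395.
Under H₀, SE = √(0.51·0.49/1652) = √(0.000151271) = 0.012299.
z = (0.499395 − 0.51)/0.012299 = -0.010605/0.012299 = -0.862.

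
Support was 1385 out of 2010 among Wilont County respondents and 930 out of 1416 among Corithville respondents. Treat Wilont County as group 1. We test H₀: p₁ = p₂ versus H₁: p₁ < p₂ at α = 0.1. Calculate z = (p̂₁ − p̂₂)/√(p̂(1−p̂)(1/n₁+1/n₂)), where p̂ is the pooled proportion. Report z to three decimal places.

p̂₁ = 1385/2010 = 0.68905, p̂₂ = 930/1416 = 0.65678.
Pooled p̂ = (1385+930)/(2010+1416) = 2315/3426 = 0.67572.
SE = √(0.219124 × 0.00120373) = 0.01624.
z = (0.68905 − 0.65678)/0.01624 = 0.03227/0.01624 = 1.987.
p-value = P(Z < 1.987) ≈ 0.9766; since p > α = 0.1, fail to reject H₀.

z = 1.987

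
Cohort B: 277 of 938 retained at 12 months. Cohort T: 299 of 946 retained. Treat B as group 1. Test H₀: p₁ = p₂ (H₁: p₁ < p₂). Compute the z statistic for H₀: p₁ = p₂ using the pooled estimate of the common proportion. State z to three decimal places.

z = -0.978

p̂₁ = 277/938 = 0.29531, p̂₂ = 299/946 = 0.31607.
Pooled p̂ = (277+299)/(938+946) = 576/1884 = 0.30573.
SE = √(p̂(1−p̂)(1/n₁+1/n₂)) = √(0.30573·0.69427·0.00212318) = √(0.000450667) = 0.02123.
z = (0.29531 − 0.31607)/0.02123 = -0.02076/0.02123 = -0.978.
p-value = P(Z < -0.978) ≈ 0.1641.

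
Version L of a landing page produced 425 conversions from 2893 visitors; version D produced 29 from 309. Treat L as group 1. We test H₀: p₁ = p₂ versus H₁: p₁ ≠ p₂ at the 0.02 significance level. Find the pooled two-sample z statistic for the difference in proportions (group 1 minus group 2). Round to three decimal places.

z = 2.541

p̂₁ = 425/2893 ≈ 0.14691, p̂₂ = 29/309 ≈ 0.09385.
Pooled p̂ = (425+29)/(2893+309) = 454/3202 = 0.14179.
SE = √(0.121683 × 0.00358191) = 0.02088.
z = (0.14691 − 0.09385)/0.02088 = 0.05306/0.02088 = 2.541.
p-value = 2·P(Z > 2.541) ≈ 0.0110. With α = 0.02, reject H₀.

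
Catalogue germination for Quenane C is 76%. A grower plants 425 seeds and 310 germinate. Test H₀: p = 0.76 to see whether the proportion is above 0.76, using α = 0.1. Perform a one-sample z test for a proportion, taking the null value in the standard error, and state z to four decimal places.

p̂ = 310/425 = 0.729412.
SE = √(p₀(1−p₀)/n) = √(0.1824/425) = 0.020717.
z = (0.729412 − 0.76)/0.020717 = -0.030588/0.020717 = -1.4765.
p-value = P(Z > -1.477) ≈ 0.9301, so at α = 0.1 we fail to reject H₀.

z = -1.4765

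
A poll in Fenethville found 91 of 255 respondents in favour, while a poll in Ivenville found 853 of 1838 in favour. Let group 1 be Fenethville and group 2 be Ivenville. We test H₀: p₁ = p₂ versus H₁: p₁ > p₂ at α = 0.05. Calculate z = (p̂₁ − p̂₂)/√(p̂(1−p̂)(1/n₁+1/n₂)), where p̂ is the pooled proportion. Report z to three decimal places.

p̂₁ = 91/255 = 0.35686, p̂₂ = 853/1838 = 0.46409.
Pooled p̂ = (91+853)/(255+1838) = 944/2093 = 0.45103.
SE = √(p̂(1−p̂)(1/n₁+1/n₂)) = √(0.45103·0.54897·0.00446564) = √(0.0011057) = 0.03325.
z = (0.35686 − 0.46409)/0.03325 = -0.10723/0.03325 = -3.225.
p-value = P(Z > -3.225) ≈ 0.9994. With α = 0.05, fail to reject H₀.

z = -3.225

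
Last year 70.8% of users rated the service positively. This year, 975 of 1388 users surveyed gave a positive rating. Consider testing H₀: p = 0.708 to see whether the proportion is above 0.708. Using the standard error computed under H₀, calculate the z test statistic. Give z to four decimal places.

z = -0.4548

p̂ = 975/1388 ≈ 0.702450.
SE = √(p₀(1−p₀)/n) = √(0.20674/1388) = 0.012204.
z = (0.702450 − 0.708)/0.012204 = -0.005550/0.012204 = -0.4548.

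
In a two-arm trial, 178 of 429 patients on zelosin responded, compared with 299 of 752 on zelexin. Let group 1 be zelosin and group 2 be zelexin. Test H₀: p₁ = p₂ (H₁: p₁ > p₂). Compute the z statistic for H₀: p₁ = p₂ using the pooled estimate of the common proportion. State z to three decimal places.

p̂₁ = 178/429 ≈ 0.41492, p̂₂ = 299/752 ≈ 0.39761.
Pooled p̂ = (178+299)/(429+752) = 477/1181 = 0.40390.
SE = √(p̂(1−p̂)(1/n₁+1/n₂)) = √(0.40390·0.59610·0.00366079) = √(0.000881386) = 0.02969.
z = (0.41492 − 0.39761)/0.02969 = 0.01731/0.02969 = 0.583.
p-value = P(Z > 0.583) ≈ 0.2799.

z = 0.583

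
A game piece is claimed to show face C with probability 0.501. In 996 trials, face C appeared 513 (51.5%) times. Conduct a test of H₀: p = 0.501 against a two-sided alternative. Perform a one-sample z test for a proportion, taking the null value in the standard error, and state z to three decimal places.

z = 0.887

p̂ = 513/996 = 0.515060.
Standard error under H₀: √(0.501×0.499/996) = 0.015843.
z = (0.515060 − 0.501)/0.015843 = 0.014060/0.015843 = 0.887.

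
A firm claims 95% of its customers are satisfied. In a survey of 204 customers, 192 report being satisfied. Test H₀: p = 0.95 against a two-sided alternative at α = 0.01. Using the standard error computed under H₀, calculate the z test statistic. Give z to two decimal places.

p̂ = 192/204 = 0.9412.
Standard error under H₀: √(0.95×0.05/204) = 0.0153.
z = (0.9412 − 0.95)/0.0153 = -0.0088/0.0153 = -0.58.
Two-sided p-value ≈ 2·Φ(−0.578) = 0.5631; since p > α = 0.01, fail to reject H₀.

z = -0.58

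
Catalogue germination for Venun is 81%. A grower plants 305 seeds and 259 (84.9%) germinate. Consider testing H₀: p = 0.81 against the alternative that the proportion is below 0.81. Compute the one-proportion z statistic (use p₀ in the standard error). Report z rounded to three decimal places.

p̂ = 259/305 ≈ 0.84918.
SE = √(p₀(1−p₀)/n) = √(0.1539/305) = 0.02246.
z = (0.84918 − 0.81)/0.02246 = 0.03918/0.02246 = 1.744.
p-value = P(Z < 1.744) ≈ 0.9594.

z = 1.744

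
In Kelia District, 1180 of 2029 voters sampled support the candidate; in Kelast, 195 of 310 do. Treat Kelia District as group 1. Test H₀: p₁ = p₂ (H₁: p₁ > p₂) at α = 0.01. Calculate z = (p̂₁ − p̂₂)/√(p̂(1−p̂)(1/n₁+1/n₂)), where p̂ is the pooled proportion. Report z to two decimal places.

z = -1.58

p̂₁ = 1180/2029 ≈ 0.5816, p̂₂ = 195/310 ≈ 0.6290.
Pooled p̂ = (1180+195)/(2029+310) = 1375/2339 = 0.5879.
SE = √(p̂(1−p̂)(1/n₁+1/n₂)) = √(0.5879·0.4121·0.00371866) = √(0.000900961) = 0.0300.
z = (0.5816 − 0.6290)/0.0300 = -0.0474/0.0300 = -1.58.
p-value = P(Z > -1.581) ≈ 0.9431. With α = 0.01, fail to reject H₀.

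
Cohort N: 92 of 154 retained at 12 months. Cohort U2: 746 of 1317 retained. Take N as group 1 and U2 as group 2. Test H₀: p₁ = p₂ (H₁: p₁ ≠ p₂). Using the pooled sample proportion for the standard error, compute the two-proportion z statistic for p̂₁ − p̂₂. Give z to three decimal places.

z = 0.734

p̂₁ = 92/154 = 0.59740, p̂₂ = 746/1317 = 0.56644.
Pooled p̂ = (92+746)/(154+1317) = 838/1471 = 0.56968.
SE = √(0.245145 × 0.00725281) = 0.04217.
z = (0.59740 − 0.56644)/0.04217 = 0.03096/0.04217 = 0.734.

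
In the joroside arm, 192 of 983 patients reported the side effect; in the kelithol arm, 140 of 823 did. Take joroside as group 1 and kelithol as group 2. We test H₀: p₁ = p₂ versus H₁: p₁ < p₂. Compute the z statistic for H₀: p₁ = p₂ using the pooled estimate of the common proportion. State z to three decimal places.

p̂₁ = 192/983 ≈ 0.19532, p̂₂ = 140/823 ≈ 0.17011.
Pooled p̂ = (192+140)/(983+823) = 332/1806 = 0.18383.
SE = √(0.150038 × 0.00223236) = 0.01830.
z = (0.19532 − 0.17011)/0.01830 = 0.02521/0.01830 = 1.378.
p-value = P(Z < 1.378) ≈ 0.9158.

z = 1.378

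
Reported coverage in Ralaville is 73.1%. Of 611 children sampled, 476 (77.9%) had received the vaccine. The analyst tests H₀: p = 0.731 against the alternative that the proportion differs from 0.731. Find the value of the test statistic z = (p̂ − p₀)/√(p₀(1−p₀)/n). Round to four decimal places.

p̂ = 476/611 ≈ 0.7790507.
SE = √(p₀(1−p₀)/n) = √(0.19664/611) = 0.0179397.
z = (0.7790507 − 0.731)/0.0179397 = 0.0480507/0.0179397 = 2.6785.

z = 2.6785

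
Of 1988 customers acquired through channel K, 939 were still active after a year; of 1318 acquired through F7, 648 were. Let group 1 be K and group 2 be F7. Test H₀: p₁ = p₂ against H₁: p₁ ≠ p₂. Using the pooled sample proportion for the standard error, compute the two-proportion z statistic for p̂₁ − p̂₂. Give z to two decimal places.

p̂₁ = 939/1988 ≈ 0.47233, p̂₂ = 648/1318 ≈ 0.49165.
Pooled p̂ = (939+648)/(1988+1318) = 1587/3306 = 0.48004.
SE = √(0.249601 × 0.00126174) = 0.01775.
z = (0.47233 − 0.49165)/0.01775 = -0.01932/0.01775 = -1.09.
Two-sided p-value ≈ 2·Φ(−1.089) = 0.2763.

z = -1.09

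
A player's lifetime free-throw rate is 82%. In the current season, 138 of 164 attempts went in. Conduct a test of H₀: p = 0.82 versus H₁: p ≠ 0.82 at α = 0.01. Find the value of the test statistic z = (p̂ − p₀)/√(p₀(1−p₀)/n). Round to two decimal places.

p̂ = 138/164 ≈ 0.8415.
Under H₀, SE = √(0.82·0.18/164) = √(0.0009) = 0.0300.
z = (0.8415 − 0.82)/0.0300 = 0.0215/0.0300 = 0.72.
Two-sided p-value ≈ 2·Φ(−0.715) = 0.4743, so at α = 0.01 we fail to reject H₀.

z = 0.72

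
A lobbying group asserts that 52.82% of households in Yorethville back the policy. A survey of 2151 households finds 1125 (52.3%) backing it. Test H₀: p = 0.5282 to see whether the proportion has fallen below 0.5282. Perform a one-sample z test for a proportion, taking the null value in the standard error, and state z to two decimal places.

z = -0.48

p̂ = 1125/2151 = 0.5230.
Standard error under H₀: √(0.5282×0.4718/2151) = 0.0108.
z = (0.5230 − 0.5282)/0.0108 = -0.0052/0.0108 = -0.48.
p-value = P(Z < -0.482) ≈ 0.3149.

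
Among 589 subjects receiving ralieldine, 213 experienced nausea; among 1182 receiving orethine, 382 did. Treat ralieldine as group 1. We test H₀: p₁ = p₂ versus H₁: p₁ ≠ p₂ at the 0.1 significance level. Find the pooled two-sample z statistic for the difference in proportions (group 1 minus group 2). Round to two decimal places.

z = 1.61

p̂₁ = 213/589 ≈ 0.3616, p̂₂ = 382/1182 ≈ 0.3232.
Pooled p̂ = (213+382)/(589+1182) = 595/1771 = 0.3360.
SE = √(0.223094 × 0.00254382) = 0.0238.
z = (0.3616 − 0.3232)/0.0238 = 0.0384/0.0238 = 1.61.
p-value = 2·P(Z > 1.614) ≈ 0.1065. With α = 0.1, fail to reject H₀.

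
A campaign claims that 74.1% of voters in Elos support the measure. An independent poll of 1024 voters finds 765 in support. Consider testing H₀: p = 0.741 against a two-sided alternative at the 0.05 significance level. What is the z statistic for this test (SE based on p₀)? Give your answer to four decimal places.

z = 0.4434

p̂ = 765/1024 = 0.747070.
Under H₀, SE = √(0.741·0.259/1024) = √(0.000187421) = 0.013690.
z = (0.747070 − 0.741)/0.013690 = 0.006070/0.013690 = 0.4434.
Two-sided p-value ≈ 2·Φ(−0.443) = 0.6575, so at α = 0.05 we fail to reject H₀.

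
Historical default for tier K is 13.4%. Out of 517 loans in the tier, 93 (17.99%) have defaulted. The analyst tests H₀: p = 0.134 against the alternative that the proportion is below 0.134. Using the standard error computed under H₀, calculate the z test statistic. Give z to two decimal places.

z = 3.06

p̂ = 93/517 ≈ 0.1799.
SE = √(p₀(1−p₀)/n) = √(0.11604/517) = 0.0150.
z = (0.1799 − 0.134)/0.0150 = 0.0459/0.0150 = 3.06.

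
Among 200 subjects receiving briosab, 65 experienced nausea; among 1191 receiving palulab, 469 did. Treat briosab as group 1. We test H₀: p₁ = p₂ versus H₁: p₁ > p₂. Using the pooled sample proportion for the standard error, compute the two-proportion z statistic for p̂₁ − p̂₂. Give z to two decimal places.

z = -1.85

p̂₁ = 65/200 = 0.3250, p̂₂ = 469/1191 = 0.3938.
Pooled p̂ = (65+469)/(200+1191) = 534/1391 = 0.3839.
SE = √(p̂(1−p̂)(1/n₁+1/n₂)) = √(0.3839·0.6161·0.00583963) = √(0.00138119) = 0.0372.
z = (0.3250 − 0.3938)/0.0372 = -0.0688/0.0372 = -1.85.
p-value = P(Z > -1.851) ≈ 0.9679.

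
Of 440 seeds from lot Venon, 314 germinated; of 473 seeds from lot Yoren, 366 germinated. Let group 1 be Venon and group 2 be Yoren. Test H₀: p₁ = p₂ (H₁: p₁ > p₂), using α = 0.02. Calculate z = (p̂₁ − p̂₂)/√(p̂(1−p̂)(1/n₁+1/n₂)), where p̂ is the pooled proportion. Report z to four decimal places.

p̂₁ = 314/440 ≈ 0.713636, p̂₂ = 366/473 ≈ 0.773784.
Pooled p̂ = (314+366)/(440+473) = 680/913 = 0.744797.
SE = √(0.190074 × 0.00438689) = 0.028876.
z = (0.713636 − 0.773784)/0.028876 = -0.060148/0.028876 = -2.0830.
p-value = P(Z > -2.083) ≈ 0.9814, so at α = 0.02 we fail to reject H₀.

z = -2.0830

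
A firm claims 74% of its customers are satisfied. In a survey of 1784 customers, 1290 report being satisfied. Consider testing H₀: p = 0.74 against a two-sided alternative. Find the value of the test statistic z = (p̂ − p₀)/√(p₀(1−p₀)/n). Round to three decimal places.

p̂ = 1290/1784 = 0.723094.
Standard error under H₀: √(0.74×0.26/1784) = 0.010385.
z = (0.723094 − 0.74)/0.010385 = -0.016906/0.010385 = -1.628.

z = -1.628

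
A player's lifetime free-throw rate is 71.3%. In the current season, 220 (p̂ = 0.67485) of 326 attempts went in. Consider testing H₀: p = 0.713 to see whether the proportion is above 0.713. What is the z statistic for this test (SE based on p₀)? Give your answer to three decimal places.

p̂ = 220/326 = 0.67485.
SE = √(p₀(1−p₀)/n) = √(0.20463/326) = 0.02505.
z = (0.67485 − 0.713)/0.02505 = -0.03815/0.02505 = -1.523.
p-value = P(Z > -1.523) ≈ 0.9361.

z = -1.523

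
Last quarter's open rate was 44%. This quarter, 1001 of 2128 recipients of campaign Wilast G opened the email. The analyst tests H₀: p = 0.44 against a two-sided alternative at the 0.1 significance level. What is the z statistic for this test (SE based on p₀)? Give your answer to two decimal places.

z = 2.82

p̂ = 1001/2128 = 0.47039.
Standard error under H₀: √(0.44×0.56/2128) = 0.01076.
z = (0.47039 − 0.44)/0.01076 = 0.03039/0.01076 = 2.82.
Two-sided p-value ≈ 2·Φ(−2.825) = 0.0047, so at α = 0.1 we reject H₀.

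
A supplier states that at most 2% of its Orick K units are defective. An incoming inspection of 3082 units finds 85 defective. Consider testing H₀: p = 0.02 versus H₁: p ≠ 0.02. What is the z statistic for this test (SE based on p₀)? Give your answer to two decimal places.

p̂ = 85/3082 = 0.02758.
SE = √(p₀(1−p₀)/n) = √(0.0196/3082) = 0.00252.
z = (0.02758 − 0.02)/0.00252 = 0.00758/0.00252 = 3.01.

z = 3.01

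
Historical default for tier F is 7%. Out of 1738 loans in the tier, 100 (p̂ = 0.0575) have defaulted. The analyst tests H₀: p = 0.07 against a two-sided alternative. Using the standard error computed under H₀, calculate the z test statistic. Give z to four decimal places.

z = -2.0363

p̂ = 100/1738 ≈ 0.0575374.
Under H₀, SE = √(0.07·0.93/1738) = √(3.74568e-05) = 0.0061202.
z = (0.0575374 − 0.07)/0.0061202 = -0.0124626/0.0061202 = -2.0363.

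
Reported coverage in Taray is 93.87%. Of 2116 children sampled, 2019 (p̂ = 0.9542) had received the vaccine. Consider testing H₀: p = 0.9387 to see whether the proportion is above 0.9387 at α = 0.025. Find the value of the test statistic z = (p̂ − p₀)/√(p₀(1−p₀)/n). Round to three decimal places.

p̂ = 2019/2116 ≈ 0.954159.
SE = √(p₀(1−p₀)/n) = √(0.057542/2116) = 0.005215.
z = (0.954159 − 0.9387)/0.005215 = 0.015459/0.005215 = 2.964.
p-value = P(Z > 2.964) ≈ 0.0015. With α = 0.025, reject H₀.

z = 2.964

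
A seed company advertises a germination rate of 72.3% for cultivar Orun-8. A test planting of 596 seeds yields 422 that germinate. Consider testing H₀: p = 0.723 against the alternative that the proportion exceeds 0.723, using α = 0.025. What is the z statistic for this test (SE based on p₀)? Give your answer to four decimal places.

p̂ = 422/596 = 0.7080537.
SE = √(p₀(1−p₀)/n) = √(0.20027/596) = 0.0183310.
z = (0.7080537 − 0.723)/0.0183310 = -0.0149463/0.0183310 = -0.8154.
p-value = P(Z > -0.815) ≈ 0.7926; since p > α = 0.025, fail to reject H₀.

z = -0.8154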